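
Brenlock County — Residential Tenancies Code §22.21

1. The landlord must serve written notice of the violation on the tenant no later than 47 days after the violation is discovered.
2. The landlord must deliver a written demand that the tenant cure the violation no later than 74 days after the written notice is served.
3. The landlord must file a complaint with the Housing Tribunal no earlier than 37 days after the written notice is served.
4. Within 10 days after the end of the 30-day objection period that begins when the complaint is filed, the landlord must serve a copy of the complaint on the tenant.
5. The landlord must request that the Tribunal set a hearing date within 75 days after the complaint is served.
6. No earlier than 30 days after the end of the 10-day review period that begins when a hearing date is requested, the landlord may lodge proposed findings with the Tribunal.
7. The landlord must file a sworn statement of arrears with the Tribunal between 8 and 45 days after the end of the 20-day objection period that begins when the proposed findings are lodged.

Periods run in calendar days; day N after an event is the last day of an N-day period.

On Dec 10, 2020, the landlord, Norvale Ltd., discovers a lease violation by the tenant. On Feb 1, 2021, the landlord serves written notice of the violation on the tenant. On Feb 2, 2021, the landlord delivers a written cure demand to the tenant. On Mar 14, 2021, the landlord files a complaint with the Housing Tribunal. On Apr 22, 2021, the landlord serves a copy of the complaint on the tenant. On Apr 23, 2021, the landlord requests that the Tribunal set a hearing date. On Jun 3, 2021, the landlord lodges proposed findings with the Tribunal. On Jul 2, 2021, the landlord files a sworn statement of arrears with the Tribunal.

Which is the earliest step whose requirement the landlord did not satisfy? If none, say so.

Step 1: 47 days after Dec 10, 2020 (when the violation is discovered) is Jan 26, 2021; Feb 1, 2021 misses that deadline by 6 days.
Later steps need not be reached.

Step 1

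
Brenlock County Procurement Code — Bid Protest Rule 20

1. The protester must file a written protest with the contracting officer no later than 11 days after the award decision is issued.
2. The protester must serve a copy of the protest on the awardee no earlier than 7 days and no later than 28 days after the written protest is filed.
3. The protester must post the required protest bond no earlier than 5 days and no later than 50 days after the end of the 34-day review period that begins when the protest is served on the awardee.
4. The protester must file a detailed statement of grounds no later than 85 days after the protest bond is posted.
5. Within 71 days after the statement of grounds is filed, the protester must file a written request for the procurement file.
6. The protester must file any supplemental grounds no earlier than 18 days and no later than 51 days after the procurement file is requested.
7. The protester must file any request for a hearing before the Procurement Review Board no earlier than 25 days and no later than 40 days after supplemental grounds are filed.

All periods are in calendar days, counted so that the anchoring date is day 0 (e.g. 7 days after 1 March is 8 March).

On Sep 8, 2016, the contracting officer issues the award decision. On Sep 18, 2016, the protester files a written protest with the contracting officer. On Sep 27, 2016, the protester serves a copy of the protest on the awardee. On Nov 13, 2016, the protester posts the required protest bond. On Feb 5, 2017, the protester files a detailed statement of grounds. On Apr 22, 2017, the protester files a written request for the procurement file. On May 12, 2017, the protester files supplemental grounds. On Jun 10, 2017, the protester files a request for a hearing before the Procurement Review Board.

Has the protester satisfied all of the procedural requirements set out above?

Step 1: 11 days after Sep 8, 2016 (when the award decision is issued) is Sep 19, 2016; Sep 18, 2016 is within that limit.
Step 2: the window is 7–28 days after Sep 18, 2016 (when the written protest is filed), so Sep 25, 2016 through Oct 16, 2016; Sep 27, 2016 falls inside that range.
Step 3: the window is 5–50 days after Oct 31, 2016 (end of the 34-day review period, which began when the protest is served on the awardee on Sep 27, 2016), so Nov 5, 2016 through Dec 20, 2016; Nov 13, 2016 falls inside that range.
Step 4: 85 days after Nov 13, 2016 (when the protest bond is posted) is Feb 6, 2017; Feb 5, 2017 is within that limit.
Step 5: 71 days after Feb 5, 2017 (when the statement of grounds is filed) is Apr 17, 2017; done Apr 22, 2017 — 5 days late.
The procedure was therefore not followed at step 5.

No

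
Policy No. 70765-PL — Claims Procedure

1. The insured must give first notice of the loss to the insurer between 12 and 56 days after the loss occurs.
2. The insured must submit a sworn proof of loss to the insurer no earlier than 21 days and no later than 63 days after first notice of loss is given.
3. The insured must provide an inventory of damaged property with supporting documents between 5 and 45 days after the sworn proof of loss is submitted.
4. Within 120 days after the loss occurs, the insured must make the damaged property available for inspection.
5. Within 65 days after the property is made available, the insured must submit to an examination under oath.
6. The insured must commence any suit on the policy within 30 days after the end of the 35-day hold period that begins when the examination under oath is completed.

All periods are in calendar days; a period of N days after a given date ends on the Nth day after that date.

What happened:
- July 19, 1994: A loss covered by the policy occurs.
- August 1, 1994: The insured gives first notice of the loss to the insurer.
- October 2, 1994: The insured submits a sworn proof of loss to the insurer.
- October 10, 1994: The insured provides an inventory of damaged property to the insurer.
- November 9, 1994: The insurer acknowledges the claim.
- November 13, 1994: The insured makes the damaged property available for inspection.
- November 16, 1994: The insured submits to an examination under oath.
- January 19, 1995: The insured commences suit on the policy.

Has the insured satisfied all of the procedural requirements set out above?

Yes

(1) the permitted window runs from July 19, 1994 + 12 = July 31, 1994 to July 19, 1994 + 56 = September 13, 1994; done August 1, 1994, which is between those dates.
(2) the permitted window runs from August 1, 1994 + 21 = August 22, 1994 to August 1, 1994 + 63 = October 3, 1994; done October 2, 1994, which is between those dates.
(3) the permitted window runs from October 2, 1994 + 5 = October 7, 1994 to October 2, 1994 + 45 = November 16, 1994; done October 10, 1994 — within the window.
(4) due by July 19, 1994 + 120 days = November 16, 1994; November 13, 1994 is within that limit.
(5) due by November 13, 1994 + 65 days = January 17, 1995; done November 16, 1994 — timely.
(6) due by December 21, 1994 + 30 days = January 20, 1995; completed January 19, 1995, before the deadline.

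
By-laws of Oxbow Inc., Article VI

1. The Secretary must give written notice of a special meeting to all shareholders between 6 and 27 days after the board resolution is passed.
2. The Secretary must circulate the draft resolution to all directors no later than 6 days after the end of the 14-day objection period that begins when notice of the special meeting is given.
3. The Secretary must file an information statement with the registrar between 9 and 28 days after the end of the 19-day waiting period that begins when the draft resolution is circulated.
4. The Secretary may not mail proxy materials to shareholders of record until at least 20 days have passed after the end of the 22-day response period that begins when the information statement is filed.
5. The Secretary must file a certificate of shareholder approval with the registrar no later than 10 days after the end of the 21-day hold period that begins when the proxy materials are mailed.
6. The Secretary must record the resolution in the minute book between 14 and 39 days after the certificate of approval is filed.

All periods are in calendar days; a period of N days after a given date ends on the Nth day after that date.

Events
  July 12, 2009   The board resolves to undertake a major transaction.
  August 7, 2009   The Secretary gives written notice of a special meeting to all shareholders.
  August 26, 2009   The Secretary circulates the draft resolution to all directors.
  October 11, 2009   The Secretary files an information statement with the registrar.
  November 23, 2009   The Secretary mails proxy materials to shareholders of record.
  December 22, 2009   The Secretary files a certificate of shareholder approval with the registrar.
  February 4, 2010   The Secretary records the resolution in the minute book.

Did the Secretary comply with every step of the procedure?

No

(1) the permitted window runs from July 12, 2009 + 6 = July 18, 2009 to July 12, 2009 + 27 = August 8, 2009; done August 7, 2009, which is between those dates.
(2) due by August 21, 2009 + 6 days = August 27, 2009; August 26, 2009 is within that limit.
(3) the permitted window runs from September 14, 2009 + 9 = September 23, 2009 to September 14, 2009 + 28 = October 12, 2009; done October 11, 2009, which is between those dates.
(4) permitted from November 2, 2009 + 20 days = November 22, 2009 onward; done November 23, 2009, after the minimum wait.
(5) due by December 14, 2009 + 10 days = December 24, 2009; completed December 22, 2009, before the deadline.
(6) the permitted window runs from December 22, 2009 + 14 = January 5, 2010 to December 22, 2009 + 39 = January 30, 2010; done February 4, 2010 — 5 days after the window closed.
The procedure was therefore not followed at step 6.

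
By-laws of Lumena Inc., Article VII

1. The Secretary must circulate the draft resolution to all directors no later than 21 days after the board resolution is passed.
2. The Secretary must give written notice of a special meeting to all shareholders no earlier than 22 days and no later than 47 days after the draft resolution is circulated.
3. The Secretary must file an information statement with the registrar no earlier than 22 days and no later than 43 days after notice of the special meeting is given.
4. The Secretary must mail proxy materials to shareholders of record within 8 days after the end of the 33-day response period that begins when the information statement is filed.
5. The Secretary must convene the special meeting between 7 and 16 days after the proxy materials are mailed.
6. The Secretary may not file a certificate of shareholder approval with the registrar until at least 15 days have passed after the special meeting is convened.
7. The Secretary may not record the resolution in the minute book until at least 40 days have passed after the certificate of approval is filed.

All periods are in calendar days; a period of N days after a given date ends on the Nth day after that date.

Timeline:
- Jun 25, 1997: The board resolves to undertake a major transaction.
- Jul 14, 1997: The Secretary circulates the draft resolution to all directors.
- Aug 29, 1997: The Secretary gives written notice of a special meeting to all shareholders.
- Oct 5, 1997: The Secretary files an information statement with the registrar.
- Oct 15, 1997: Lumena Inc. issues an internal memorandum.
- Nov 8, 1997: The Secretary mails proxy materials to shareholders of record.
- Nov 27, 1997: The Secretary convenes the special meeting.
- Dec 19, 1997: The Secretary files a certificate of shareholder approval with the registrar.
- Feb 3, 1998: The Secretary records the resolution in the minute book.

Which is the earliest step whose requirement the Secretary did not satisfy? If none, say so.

Step 1 — counting 21 days from Jun 25, 1997 (when the board resolution is passed) gives a deadline of Jul 16, 1997; completed Jul 14, 1997, before the deadline.
Step 2 — 22 and 47 days from Jul 14, 1997 (when the draft resolution is circulated) are Aug 5, 1997 and Aug 30, 1997 respectively; done Aug 29, 1997 — within the window.
Step 3 — 22 and 43 days from Aug 29, 1997 (when notice of the special meeting is given) are Sep 20, 1997 and Oct 11, 1997 respectively; done Oct 5, 1997 — within the window.
Step 4 — counting 8 days from Nov 7, 1997 (end of the 33-day response period, which began when the information statement is filed on Oct 5, 1997) gives a deadline of Nov 15, 1997; done Nov 8, 1997 — timely.
Step 5 — 7 and 16 days from Nov 8, 1997 (when the proxy materials are mailed) are Nov 15, 1997 and Nov 24, 1997 respectively; done Nov 27, 1997 — 3 days after the window closed.
No need to go further; step 5 was not satisfied.

Step 5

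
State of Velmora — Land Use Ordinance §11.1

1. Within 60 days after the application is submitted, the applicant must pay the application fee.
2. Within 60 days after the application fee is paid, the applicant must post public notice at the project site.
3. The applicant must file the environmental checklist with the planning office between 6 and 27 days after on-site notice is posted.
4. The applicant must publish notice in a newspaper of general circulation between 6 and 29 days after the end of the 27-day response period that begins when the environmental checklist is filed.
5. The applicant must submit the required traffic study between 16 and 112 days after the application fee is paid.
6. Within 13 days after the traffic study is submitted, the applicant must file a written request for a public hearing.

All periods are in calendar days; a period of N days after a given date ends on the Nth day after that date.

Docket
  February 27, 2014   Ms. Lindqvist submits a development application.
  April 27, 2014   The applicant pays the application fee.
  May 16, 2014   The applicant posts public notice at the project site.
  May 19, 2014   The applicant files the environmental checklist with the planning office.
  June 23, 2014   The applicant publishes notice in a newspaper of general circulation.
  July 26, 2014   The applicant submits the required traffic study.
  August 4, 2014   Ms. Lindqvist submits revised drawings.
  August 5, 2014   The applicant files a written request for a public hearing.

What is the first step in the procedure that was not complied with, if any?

Step 3

Step 1: 60 days after February 27, 2014 (when the application is submitted) is April 28, 2014; April 27, 2014 is within that limit.
Step 2: 60 days after April 27, 2014 (when the application fee is paid) is June 26, 2014; May 16, 2014 is within that limit.
Step 3: the window is 6–27 days after May 16, 2014 (when on-site notice is posted), so May 22, 2014 through June 12, 2014; May 19, 2014 is 3 days too early.
The procedure was therefore not followed at step 3.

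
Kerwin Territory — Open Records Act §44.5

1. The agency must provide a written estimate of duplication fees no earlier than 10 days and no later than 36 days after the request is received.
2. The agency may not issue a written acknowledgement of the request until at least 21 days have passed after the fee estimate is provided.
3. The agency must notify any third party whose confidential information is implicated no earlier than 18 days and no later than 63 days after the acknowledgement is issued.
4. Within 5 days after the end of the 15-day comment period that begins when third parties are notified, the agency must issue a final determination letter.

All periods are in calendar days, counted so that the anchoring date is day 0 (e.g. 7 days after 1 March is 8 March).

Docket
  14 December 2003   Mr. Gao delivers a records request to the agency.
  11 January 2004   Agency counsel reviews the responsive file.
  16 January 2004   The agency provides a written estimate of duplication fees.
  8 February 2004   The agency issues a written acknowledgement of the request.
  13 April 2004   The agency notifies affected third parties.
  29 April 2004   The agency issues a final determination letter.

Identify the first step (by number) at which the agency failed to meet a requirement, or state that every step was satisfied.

(1) the permitted window runs from 14 December 2003 + 10 = 24 December 2003 to 14 December 2003 + 36 = 19 January 2004; done 16 January 2004 — within the window.
(2) permitted from 16 January 2004 + 21 days = 6 February 2004 onward; done 8 February 2004, after the minimum wait.
(3) the permitted window runs from 8 February 2004 + 18 = 26 February 2004 to 8 February 2004 + 63 = 11 April 2004; done 13 April 2004 — 2 days after the window closed.
The procedure was therefore not followed at step 3.

Step 3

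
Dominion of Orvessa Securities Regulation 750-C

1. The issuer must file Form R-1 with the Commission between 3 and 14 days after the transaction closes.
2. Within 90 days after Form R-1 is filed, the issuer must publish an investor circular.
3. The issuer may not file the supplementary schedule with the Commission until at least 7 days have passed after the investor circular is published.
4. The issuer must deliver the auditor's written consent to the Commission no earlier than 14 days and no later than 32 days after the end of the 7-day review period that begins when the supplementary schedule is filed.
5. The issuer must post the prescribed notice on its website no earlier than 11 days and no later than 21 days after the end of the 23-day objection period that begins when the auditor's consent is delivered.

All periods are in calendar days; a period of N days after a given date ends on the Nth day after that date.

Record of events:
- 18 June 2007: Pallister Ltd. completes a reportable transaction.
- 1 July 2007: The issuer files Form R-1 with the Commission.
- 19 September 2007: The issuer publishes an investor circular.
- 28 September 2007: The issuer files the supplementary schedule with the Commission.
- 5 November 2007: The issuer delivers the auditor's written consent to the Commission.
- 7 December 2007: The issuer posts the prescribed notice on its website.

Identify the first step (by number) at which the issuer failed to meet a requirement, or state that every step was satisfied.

Step 1: the window is 3–14 days after 18 June 2007 (when the transaction closes), so 21 June 2007 through 2 July 2007; 1 July 2007 falls inside that range.
Step 2: 90 days after 1 July 2007 (when Form R-1 is filed) is 29 September 2007; done 19 September 2007 — timely.
Step 3: the earliest permitted date is 7 days after 19 September 2007 (when the investor circular is published), i.e. 26 September 2007; done 28 September 2007 — permitted.
Step 4: the window is 14–32 days after 5 October 2007 (end of the 7-day review period, which began when the supplementary schedule is filed on 28 September 2007), so 19 October 2007 through 6 November 2007; done 5 November 2007, which is between those dates.
Step 5: the window is 11–21 days after 28 November 2007 (end of the 23-day objection period, which began when the auditor's consent is delivered on 5 November 2007), so 9 December 2007 through 19 December 2007; done 7 December 2007 — 2 days before the window opened.
No need to go further; step 5 was not satisfied.

Step 5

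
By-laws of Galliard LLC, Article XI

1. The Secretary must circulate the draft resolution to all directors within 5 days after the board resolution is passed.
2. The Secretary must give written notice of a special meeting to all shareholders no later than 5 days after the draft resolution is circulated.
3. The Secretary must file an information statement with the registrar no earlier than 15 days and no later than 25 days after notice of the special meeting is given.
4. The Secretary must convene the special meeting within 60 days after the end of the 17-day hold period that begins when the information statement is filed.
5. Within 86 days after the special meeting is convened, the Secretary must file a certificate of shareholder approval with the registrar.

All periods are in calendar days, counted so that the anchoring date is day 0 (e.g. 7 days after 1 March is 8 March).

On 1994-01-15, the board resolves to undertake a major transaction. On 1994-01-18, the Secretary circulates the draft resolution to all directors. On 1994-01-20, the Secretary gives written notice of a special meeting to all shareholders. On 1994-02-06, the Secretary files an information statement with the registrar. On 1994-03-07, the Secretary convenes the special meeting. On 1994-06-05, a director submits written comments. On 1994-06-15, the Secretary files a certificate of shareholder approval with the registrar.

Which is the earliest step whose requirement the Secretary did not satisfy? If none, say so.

Step 5

Step 1: 5 days after 1994-01-15 (when the board resolution is passed) is 1994-01-20; 1994-01-18 is within that limit.
Step 2: 5 days after 1994-01-18 (when the draft resolution is circulated) is 1994-01-23; completed 1994-01-20, before the deadline.
Step 3: the window is 15–25 days after 1994-01-20 (when notice of the special meeting is given), so 1994-02-04 through 1994-02-14; 1994-02-06 falls inside that range.
Step 4: 60 days after 1994-02-23 (end of the 17-day hold period, which began when the information statement is filed on 1994-02-06) is 1994-04-24; done 1994-03-07 — timely.
Step 5: 86 days after 1994-03-07 (when the special meeting is convened) is 1994-06-01; done 1994-06-15 — 14 days late.
The procedure was therefore not followed at step 5.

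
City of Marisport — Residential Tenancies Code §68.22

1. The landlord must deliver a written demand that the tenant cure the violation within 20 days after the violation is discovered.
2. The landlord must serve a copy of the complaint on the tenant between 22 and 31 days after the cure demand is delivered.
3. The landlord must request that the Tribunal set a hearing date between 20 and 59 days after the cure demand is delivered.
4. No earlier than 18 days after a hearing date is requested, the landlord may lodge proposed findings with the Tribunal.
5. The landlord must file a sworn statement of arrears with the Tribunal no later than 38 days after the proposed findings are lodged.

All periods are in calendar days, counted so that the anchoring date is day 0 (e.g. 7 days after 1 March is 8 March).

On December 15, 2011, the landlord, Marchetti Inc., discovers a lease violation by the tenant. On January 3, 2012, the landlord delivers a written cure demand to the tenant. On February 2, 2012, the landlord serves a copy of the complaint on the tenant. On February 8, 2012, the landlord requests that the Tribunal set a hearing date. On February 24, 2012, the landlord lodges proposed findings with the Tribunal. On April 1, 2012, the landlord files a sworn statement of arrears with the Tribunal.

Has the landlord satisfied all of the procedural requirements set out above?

No

(1) due by December 15, 2011 + 20 days = January 4, 2012; done January 3, 2012 — timely.
(2) the permitted window runs from January 3, 2012 + 22 = January 25, 2012 to January 3, 2012 + 31 = February 3, 2012; February 2, 2012 falls inside that range.
(3) the permitted window runs from January 3, 2012 + 20 = January 23, 2012 to January 3, 2012 + 59 = March 2, 2012; done February 8, 2012 — within the window.
(4) permitted from February 8, 2012 + 18 days = February 26, 2012 onward; done February 24, 2012 — 2 days too early.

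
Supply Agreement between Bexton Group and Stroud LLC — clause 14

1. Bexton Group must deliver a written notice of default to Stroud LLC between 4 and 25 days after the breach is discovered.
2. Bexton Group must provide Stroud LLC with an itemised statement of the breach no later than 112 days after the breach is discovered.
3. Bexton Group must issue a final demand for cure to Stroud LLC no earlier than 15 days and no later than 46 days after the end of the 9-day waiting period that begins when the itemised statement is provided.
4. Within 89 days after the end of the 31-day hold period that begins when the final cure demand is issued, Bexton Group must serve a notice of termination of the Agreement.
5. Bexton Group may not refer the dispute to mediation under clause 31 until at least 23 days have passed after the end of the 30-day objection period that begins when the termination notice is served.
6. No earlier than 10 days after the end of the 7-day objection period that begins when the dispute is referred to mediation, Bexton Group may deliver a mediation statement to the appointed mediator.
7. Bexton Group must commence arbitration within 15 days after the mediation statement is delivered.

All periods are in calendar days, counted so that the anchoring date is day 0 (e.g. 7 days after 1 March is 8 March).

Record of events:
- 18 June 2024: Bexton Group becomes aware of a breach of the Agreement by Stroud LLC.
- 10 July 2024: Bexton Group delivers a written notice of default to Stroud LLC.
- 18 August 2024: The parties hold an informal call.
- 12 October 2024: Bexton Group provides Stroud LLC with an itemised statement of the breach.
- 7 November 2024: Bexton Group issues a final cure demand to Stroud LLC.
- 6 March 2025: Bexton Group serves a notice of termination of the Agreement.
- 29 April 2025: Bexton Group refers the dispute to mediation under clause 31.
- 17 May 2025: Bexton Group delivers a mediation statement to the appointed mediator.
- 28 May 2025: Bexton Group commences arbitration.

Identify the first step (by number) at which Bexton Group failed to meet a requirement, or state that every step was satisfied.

Step 2

Step 1: the window is 4–25 days after 18 June 2024 (when the breach is discovered), so 22 June 2024 through 13 July 2024; done 10 July 2024 — within the window.
Step 2: 112 days after 18 June 2024 (when the breach is discovered) is 8 October 2024; done 12 October 2024 — 4 days late.
The analysis stops there.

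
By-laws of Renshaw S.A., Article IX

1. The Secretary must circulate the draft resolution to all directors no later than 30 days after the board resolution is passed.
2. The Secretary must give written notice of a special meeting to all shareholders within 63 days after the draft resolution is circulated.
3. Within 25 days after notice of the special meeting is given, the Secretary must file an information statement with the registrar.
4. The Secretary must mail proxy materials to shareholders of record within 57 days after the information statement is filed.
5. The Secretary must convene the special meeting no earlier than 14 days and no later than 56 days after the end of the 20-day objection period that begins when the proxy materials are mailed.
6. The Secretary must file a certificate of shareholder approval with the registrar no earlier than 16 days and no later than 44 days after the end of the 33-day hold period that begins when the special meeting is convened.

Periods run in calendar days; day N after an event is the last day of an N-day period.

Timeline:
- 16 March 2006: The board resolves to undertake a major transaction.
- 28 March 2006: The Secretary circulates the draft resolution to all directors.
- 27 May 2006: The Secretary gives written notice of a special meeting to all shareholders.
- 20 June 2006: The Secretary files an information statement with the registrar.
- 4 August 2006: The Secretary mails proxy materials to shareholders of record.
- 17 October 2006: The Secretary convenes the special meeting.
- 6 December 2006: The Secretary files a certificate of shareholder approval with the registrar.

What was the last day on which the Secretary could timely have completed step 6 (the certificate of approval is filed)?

The special meeting is convened on 17 October 2006; the 33-day hold period therefore ends 19 November 2006, and step 6 runs from that date. The window is 16–44 days after 19 November 2006; it closes on 2 January 2007.

2 January 2007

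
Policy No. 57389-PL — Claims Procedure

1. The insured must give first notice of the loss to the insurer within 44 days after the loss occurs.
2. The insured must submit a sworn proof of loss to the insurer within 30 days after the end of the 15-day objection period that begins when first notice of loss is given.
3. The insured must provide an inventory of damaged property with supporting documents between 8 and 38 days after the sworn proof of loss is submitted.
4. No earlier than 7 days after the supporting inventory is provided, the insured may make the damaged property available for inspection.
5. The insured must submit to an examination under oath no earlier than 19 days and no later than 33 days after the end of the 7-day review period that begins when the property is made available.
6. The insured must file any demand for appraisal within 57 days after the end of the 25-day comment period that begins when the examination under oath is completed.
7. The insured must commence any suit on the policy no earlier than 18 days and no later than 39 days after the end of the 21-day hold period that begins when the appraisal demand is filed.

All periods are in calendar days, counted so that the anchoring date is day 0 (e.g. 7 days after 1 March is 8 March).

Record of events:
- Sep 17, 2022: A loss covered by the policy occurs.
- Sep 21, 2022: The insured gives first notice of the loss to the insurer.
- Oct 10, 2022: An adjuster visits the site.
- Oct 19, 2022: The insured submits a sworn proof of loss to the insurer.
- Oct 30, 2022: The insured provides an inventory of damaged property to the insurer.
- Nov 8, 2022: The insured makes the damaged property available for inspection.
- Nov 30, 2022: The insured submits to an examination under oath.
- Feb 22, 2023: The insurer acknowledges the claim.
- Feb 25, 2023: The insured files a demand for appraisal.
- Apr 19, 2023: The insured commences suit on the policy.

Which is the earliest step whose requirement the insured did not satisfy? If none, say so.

Step 5

Step 1 — counting 44 days from Sep 17, 2022 (when the loss occurs) gives a deadline of Oct 31, 2022; done Sep 21, 2022 — timely.
Step 2 — counting 30 days from Oct 6, 2022 (end of the 15-day objection period, which began when first notice of loss is given on Sep 21, 2022) gives a deadline of Nov 5, 2022; completed Oct 19, 2022, before the deadline.
Step 3 — 8 and 38 days from Oct 19, 2022 (when the sworn proof of loss is submitted) are Oct 27, 2022 and Nov 26, 2022 respectively; Oct 30, 2022 falls inside that range.
Step 4 — must wait 7 days from Oct 30, 2022 (when the supporting inventory is provided), so not before Nov 6, 2022; done Nov 8, 2022, after the minimum wait.
Step 5 — 19 and 33 days from Nov 15, 2022 (end of the 7-day review period, which began when the property is made available on Nov 8, 2022) are Dec 4, 2022 and Dec 18, 2022 respectively; Nov 30, 2022 is 4 days too early.
The analysis stops there.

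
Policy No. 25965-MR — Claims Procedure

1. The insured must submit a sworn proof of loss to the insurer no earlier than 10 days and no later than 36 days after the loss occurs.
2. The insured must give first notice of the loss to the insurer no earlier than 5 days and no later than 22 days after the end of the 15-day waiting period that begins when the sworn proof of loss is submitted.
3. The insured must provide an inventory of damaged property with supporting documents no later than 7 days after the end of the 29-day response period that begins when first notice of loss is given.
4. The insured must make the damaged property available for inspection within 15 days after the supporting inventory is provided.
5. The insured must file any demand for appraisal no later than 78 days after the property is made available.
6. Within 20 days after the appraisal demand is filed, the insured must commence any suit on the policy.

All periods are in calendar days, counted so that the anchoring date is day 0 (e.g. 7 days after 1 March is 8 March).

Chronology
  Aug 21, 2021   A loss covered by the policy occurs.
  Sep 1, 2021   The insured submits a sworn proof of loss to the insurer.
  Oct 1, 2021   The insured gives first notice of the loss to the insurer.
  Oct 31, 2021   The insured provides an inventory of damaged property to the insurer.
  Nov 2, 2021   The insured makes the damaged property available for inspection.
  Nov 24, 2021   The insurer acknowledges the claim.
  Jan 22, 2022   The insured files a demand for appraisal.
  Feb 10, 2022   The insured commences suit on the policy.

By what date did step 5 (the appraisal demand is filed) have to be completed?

Step 5 runs from Nov 2, 2021, when the property is made available. 78 days after Nov 2, 2021 is Jan 19, 2022.

Jan 19, 2022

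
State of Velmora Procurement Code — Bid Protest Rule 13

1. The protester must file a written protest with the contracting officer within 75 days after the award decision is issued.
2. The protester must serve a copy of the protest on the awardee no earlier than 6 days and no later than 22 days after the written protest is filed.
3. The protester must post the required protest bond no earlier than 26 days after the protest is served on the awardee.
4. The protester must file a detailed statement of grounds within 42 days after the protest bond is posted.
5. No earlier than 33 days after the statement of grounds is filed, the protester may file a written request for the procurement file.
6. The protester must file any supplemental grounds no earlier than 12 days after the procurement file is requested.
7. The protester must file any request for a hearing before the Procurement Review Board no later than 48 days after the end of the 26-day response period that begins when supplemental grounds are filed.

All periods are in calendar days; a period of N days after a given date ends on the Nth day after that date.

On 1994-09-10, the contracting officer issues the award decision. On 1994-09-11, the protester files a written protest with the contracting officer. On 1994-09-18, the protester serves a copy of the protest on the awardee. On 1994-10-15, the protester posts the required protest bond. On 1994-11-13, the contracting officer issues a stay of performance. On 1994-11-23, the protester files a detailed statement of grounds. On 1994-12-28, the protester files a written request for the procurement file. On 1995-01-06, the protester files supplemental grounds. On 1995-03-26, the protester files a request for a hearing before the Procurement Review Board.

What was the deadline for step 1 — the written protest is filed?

1994-11-24

Step 1 runs from 1994-09-10, when the award decision is issued. 75 days after 1994-09-10 is 1994-11-24.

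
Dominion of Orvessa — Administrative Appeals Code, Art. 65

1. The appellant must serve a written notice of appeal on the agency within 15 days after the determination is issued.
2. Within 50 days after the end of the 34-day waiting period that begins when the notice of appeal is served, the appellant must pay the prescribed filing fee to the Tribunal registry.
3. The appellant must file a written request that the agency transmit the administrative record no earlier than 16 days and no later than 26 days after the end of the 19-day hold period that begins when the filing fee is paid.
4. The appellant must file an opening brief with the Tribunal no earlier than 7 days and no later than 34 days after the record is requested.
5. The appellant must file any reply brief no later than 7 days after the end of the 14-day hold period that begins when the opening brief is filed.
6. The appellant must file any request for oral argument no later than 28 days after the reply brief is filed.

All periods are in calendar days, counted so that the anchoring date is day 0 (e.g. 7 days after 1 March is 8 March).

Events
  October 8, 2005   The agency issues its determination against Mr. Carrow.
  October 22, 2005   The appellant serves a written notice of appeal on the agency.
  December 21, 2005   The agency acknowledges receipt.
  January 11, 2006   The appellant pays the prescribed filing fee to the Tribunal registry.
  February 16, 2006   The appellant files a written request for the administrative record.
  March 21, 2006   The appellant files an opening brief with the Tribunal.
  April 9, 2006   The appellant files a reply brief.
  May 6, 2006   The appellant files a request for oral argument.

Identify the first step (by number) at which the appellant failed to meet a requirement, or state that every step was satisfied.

None — every step was satisfied

Step 1 — counting 15 days from October 8, 2005 (when the determination is issued) gives a deadline of October 23, 2005; October 22, 2005 is within that limit.
Step 2 — counting 50 days from November 25, 2005 (end of the 34-day waiting period, which began when the notice of appeal is served on October 22, 2005) gives a deadline of January 14, 2006; done January 11, 2006 — timely.
Step 3 — 16 and 26 days from January 30, 2006 (end of the 19-day hold period, which began when the filing fee is paid on January 11, 2006) are February 15, 2006 and February 25, 2006 respectively; done February 16, 2006 — within the window.
Step 4 — 7 and 34 days from February 16, 2006 (when the record is requested) are February 23, 2006 and March 22, 2006 respectively; done March 21, 2006 — within the window.
Step 5 — counting 7 days from April 4, 2006 (end of the 14-day hold period, which began when the opening brief is filed on March 21, 2006) gives a deadline of April 11, 2006; completed April 9, 2006, before the deadline.
Step 6 — counting 28 days from April 9, 2006 (when the reply brief is filed) gives a deadline of May 7, 2006; completed May 6, 2006, before the deadline.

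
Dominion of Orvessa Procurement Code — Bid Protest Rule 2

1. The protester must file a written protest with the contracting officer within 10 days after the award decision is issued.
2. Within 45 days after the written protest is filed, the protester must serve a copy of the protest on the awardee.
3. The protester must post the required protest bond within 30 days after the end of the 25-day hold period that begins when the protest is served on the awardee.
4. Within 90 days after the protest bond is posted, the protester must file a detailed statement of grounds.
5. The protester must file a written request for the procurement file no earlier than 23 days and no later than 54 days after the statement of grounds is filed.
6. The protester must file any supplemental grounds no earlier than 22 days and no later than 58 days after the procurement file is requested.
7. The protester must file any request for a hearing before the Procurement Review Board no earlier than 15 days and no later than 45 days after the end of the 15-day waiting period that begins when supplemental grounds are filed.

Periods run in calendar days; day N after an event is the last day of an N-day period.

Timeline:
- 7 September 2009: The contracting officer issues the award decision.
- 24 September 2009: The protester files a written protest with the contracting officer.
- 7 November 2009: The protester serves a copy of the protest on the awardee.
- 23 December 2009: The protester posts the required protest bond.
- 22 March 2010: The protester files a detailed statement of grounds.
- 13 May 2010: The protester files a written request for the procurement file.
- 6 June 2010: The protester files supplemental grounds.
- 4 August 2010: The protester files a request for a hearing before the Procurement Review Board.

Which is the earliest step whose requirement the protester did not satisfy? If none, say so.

(1) due by 7 September 2009 + 10 days = 17 September 2009; 24 September 2009 misses that deadline by 7 days.

Step 1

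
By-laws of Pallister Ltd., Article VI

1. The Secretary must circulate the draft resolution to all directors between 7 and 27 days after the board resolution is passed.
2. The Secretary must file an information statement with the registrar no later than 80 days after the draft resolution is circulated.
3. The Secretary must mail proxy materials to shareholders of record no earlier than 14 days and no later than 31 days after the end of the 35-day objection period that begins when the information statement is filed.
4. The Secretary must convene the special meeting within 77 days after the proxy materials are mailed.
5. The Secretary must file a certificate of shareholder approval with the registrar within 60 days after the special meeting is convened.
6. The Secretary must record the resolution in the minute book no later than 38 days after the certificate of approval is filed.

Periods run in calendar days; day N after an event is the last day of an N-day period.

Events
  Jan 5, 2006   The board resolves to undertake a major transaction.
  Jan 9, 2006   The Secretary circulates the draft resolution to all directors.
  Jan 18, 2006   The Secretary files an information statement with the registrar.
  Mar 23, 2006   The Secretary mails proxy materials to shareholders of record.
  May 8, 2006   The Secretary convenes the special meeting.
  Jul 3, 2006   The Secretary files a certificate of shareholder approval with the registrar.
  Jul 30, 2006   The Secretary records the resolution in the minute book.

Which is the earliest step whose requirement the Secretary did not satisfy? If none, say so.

(1) the permitted window runs from Jan 5, 2006 + 7 = Jan 12, 2006 to Jan 5, 2006 + 27 = Feb 1, 2006; Jan 9, 2006 is 3 days too early.
The analysis stops there.

Step 1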